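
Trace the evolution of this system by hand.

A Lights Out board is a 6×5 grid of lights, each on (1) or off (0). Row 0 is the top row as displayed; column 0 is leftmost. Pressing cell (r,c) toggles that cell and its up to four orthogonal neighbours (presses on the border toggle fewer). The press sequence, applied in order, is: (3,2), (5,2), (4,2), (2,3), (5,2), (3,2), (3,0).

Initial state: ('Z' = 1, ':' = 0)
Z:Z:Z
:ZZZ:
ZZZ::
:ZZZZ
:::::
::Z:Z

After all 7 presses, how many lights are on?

gen 0: Z:Z:Z
:ZZZ:
ZZZ::
:ZZZZ
:::::
::Z:Z
gen 1: Z:Z:Z
:ZZZ:
ZZ:::
::::Z
::Z::
::Z:Z
gen 2: Z:Z:Z
:ZZZ:
ZZ:::
::::Z
:::::
:Z:ZZ
gen 3: Z:Z:Z
:ZZZ:
ZZ:::
::Z:Z
:ZZZ:
:ZZZZ
gen 4: Z:Z:Z
:ZZ::
ZZZZZ
::ZZZ
:ZZZ:
:ZZZZ
gen 5: Z:Z:Z
:ZZ::
ZZZZZ
::ZZZ
:Z:Z:
::::Z
gen 6: Z:Z:Z
:ZZ::
ZZ:ZZ
:Z::Z
:ZZZ:
::::Z
gen 7: Z:Z:Z
:ZZ::
:Z:ZZ
Z:::Z
ZZZZ:
::::Z

15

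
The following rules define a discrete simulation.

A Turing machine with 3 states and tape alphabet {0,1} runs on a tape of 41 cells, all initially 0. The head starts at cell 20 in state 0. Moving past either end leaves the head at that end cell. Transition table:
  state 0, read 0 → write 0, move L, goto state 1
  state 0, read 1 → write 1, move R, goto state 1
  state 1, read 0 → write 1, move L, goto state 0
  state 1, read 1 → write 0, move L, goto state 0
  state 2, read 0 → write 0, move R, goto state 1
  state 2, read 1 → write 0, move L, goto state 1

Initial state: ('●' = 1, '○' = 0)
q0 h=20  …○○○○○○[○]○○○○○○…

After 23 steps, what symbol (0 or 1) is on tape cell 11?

1

0) q0 h=20  …○○○○○○[○]○○○○○○…
1) q1 h=19  …○○○○○○[○]○○○○○○…
2) q0 h=18  …○○○○○○[○]●○○○○○…
3) q1 h=17  …○○○○○○[○]○●○○○○…
4) q0 h=16  …○○○○○○[○]●○●○○○…
5) q1 h=15  …○○○○○○[○]○●○●○○…
6) q0 h=14  …○○○○○○[○]●○●○●○…
7) q1 h=13  …○○○○○○[○]○●○●○●…
8) q0 h=12  …○○○○○○[○]●○●○●○…
9) q1 h=11  …○○○○○○[○]○●○●○●…
10) q0 h=10  …○○○○○○[○]●○●○●○…
11) q1 h= 9  …○○○○○○[○]○●○●○●…
12) q0 h= 8  …○○○○○○[○]●○●○●○…
13) q1 h= 7  …○○○○○○[○]○●○●○●…
14) q0 h= 6  |○○○○○○[○]●○●○●○…
15) q1 h= 5  |○○○○○[○]○●○●○●…
16) q0 h= 4  |○○○○[○]●○●○●○…
17) q1 h= 3  |○○○[○]○●○●○●…
18) q0 h= 2  |○○[○]●○●○●○…
19) q1 h= 1  |○[○]○●○●○●…
20) q0 h= 0  |[○]●○●○●○…
21) q1 h= 0  |[○]●○●○●○…
22) q0 h= 0  |[●]●○●○●○…
23) q1 h= 1  |●[●]○●○●○●…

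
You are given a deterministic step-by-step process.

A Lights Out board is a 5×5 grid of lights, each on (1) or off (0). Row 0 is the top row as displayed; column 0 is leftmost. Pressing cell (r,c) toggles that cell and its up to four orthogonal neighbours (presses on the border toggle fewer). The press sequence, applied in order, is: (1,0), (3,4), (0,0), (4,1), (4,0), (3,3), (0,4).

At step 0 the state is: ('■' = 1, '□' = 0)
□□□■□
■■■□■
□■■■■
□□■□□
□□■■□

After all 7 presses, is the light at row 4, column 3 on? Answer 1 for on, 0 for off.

0

gen 0: □□□■□
■■■□■
□■■■■
□□■□□
□□■■□
gen 1: ■□□■□
□□■□■
■■■■■
□□■□□
□□■■□
gen 2: ■□□■□
□□■□■
■■■■□
□□■■■
□□■■■
gen 3: □■□■□
■□■□■
■■■■□
□□■■■
□□■■■
gen 4: □■□■□
■□■□■
■■■■□
□■■■■
■■□■■
gen 5: □■□■□
■□■□■
■■■■□
■■■■■
□□□■■
gen 6: □■□■□
■□■□■
■■■□□
■■□□□
□□□□■
gen 7: □■□□■
■□■□□
■■■□□
■■□□□
□□□□■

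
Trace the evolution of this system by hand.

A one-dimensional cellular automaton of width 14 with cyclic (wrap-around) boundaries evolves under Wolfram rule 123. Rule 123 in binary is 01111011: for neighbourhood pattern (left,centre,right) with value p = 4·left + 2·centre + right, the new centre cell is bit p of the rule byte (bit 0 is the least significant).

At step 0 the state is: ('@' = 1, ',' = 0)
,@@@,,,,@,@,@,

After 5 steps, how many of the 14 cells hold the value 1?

12

t=0: ,@@@,,,,@,@,@,
t=1: @@,@@@@@,@,@,@
t=2: ,@@@,,,@@,@,@@
t=3: @@,@@@@@@@,@@@
t=4: ,@@@,,,,,@@@,,
t=5: @@,@@@@@@@,@@@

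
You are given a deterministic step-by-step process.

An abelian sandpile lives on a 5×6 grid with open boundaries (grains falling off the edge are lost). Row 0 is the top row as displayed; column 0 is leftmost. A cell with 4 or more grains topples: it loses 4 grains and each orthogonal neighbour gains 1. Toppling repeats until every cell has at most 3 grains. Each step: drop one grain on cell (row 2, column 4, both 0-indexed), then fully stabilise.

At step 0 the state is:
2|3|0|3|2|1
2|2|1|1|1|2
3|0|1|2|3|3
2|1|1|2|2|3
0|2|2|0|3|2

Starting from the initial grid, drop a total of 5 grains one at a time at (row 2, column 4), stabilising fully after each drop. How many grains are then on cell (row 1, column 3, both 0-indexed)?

[0] 2|3|0|3|2|1
2|2|1|1|1|2
3|0|1|2|3|3
2|1|1|2|2|3
0|2|2|0|3|2
[1] 2|3|0|3|2|1
2|2|1|1|2|3
3|0|1|3|2|1
2|1|1|3|1|2
0|2|2|1|1|0
[2] 2|3|0|3|2|1
2|2|1|1|2|3
3|0|1|3|3|1
2|1|1|3|1|2
0|2|2|1|1|0
[3] 2|3|0|3|2|1
2|2|1|2|3|3
3|0|2|1|1|2
2|1|2|0|3|2
0|2|2|2|1|0
[4] 2|3|0|3|2|1
2|2|1|2|3|3
3|0|2|1|2|2
2|1|2|0|3|2
0|2|2|2|1|0
[5] 2|3|0|3|2|1
2|2|1|2|3|3
3|0|2|1|3|2
2|1|2|0|3|2
0|2|2|2|1|0

2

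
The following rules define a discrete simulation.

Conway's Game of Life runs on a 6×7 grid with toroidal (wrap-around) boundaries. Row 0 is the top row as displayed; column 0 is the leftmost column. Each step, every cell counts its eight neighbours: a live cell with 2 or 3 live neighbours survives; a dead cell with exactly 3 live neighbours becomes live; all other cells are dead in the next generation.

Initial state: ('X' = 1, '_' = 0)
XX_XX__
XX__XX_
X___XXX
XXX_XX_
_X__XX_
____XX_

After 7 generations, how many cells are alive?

15

gen 0: XX_XX__
XX__XX_
X___XXX
XXX_XX_
_X__XX_
____XX_
gen 1: XXXX___
__X____
__X____
__X____
XXX____
XXX___X
gen 2: ___X__X
_______
_XXX___
__XX___
___X__X
______X
gen 3: _______
___X___
_X_X___
_X__X__
__XX___
X____XX
gen 4: ______X
__X____
___XX__
_X__X__
XXXXXXX
______X
gen 5: _______
___X___
__XXX__
_X____X
_XXXX_X
_XXXX__
gen 6: ____X__
__XXX__
__XXX__
_X_____
____X__
XX__XX_
gen 7: _XX____
__X__X_
_X__X__
__X_X__
XX__XX_
___XXX_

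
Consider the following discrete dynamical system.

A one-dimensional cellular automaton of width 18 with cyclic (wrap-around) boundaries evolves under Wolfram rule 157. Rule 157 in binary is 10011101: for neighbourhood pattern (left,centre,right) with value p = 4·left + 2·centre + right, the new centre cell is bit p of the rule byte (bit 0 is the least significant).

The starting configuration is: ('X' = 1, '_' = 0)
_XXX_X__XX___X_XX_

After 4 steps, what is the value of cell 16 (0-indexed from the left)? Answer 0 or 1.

0

step 0: _XXX_X__XX___X_XX_
step 1: _XX__XX_X_XX_X_X_X
step 2: _X_X_X__X_X__X_X_X
step 3: _X_X_XX_X_XX_X_X_X
step 4: _X_X_X__X_X__X_X_X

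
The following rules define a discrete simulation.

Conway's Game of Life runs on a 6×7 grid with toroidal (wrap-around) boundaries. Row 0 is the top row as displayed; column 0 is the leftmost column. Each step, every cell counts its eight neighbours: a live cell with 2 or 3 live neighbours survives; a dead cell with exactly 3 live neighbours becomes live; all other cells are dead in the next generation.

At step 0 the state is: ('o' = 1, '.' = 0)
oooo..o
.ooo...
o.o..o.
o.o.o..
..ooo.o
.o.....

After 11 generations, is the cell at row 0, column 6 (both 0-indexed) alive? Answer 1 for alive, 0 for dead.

0

t=0: oooo..o
.ooo...
o.o..o.
o.o.o..
..ooo.o
.o.....
t=1: ...o...
....o..
o...o.o
o.o.o..
o.o.oo.
....ooo
t=2: ...o...
...ooo.
oo..o.o
o...o..
o......
......o
t=3: ...o.o.
o.oo.oo
oo....o
.....o.
o.....o
.......
t=4: ..oo.o.
..oo.o.
.oo.o..
.o...o.
......o
......o
t=5: ..oo.oo
.....o.
.o..oo.
ooo..o.
o....oo
.....oo
t=6: .......
..oo...
ooo.oo.
..o....
....o..
.......
t=7: .......
..ooo..
....o..
..o.oo.
.......
.......
t=8: ...o...
...oo..
..o....
...ooo.
.......
.......
t=9: ...oo..
..ooo..
..o..o.
...oo..
....o..
.......
t=10: ..o.o..
..o..o.
..o..o.
...ooo.
...oo..
...oo..
t=11: ..o.oo.
.oo.oo.
..o..oo
..o..o.
..o....
..o..o.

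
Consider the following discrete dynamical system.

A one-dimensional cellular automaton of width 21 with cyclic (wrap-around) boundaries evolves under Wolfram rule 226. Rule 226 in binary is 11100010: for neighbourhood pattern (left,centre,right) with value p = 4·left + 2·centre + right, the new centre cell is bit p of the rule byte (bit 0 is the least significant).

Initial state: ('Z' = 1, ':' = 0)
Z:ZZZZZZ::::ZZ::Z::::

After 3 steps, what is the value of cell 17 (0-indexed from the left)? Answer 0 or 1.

0

[0] Z:ZZZZZZ::::ZZ::Z::::
[1] :Z:ZZZZZ:::Z:Z:Z::::Z
[2] Z:Z:ZZZZ::Z:Z:Z::::Z:
[3] :Z:Z:ZZZ:Z:Z:Z::::Z:Z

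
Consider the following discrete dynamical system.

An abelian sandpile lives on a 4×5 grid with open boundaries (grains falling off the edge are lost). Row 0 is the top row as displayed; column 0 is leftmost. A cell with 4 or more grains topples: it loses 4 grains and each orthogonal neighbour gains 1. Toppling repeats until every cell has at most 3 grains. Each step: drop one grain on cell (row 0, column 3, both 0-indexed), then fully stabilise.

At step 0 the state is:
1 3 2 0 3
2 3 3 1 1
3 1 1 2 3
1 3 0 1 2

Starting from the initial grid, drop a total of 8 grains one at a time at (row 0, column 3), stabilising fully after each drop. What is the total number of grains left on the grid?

38

k=0  1 3 2 0 3
2 3 3 1 1
3 1 1 2 3
1 3 0 1 2
k=1  1 3 2 1 3
2 3 3 1 1
3 1 1 2 3
1 3 0 1 2
k=2  1 3 2 2 3
2 3 3 1 1
3 1 1 2 3
1 3 0 1 2
k=3  1 3 2 3 3
2 3 3 1 1
3 1 1 2 3
1 3 0 1 2
k=4  1 3 3 1 0
2 3 3 2 2
3 1 1 2 3
1 3 0 1 2
k=5  1 3 3 2 0
2 3 3 2 2
3 1 1 2 3
1 3 0 1 2
k=6  1 3 3 3 0
2 3 3 2 2
3 1 1 2 3
1 3 0 1 2
k=7  2 1 2 2 1
3 1 2 0 3
3 2 2 3 3
1 3 0 1 2
k=8  2 1 2 3 1
3 1 2 0 3
3 2 2 3 3
1 3 0 1 2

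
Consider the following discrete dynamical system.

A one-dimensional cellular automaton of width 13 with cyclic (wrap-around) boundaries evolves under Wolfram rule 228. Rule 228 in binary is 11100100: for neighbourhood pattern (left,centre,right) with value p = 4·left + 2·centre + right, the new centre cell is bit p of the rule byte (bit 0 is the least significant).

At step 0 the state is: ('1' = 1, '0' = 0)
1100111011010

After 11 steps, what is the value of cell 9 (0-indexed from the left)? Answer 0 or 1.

t=0: 1100111011010
t=1: 0100011101111
t=2: 1100001110111
t=3: 1100000111011
t=4: 1100000011101
t=5: 1100000001110
t=6: 0100000000111
t=7: 1100000000011
t=8: 1100000000001
t=9: 1100000000000
t=10: 0100000000000
t=11: 0100000000000

0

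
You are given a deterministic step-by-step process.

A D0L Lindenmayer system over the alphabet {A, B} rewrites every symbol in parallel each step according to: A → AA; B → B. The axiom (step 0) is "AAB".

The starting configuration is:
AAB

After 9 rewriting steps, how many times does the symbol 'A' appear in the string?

1024

0) AAB
1) AAAAB
2) AAAAAAAAB
3) AAAAAAAAAAAAAAAAB
4) AAAAAAAAAAAAAAAAAAAAAAAAAAAAAAAAB
5) AAAAAAAAAAAAAAAAAAAAAAAAAAAAAAAAAAAAAAAAAAAAAAAAAAAAAAAAAAAAAAAAB
6) AAAAAAAAAAAAAAAAAAAAAAAAAAAAAAAAAAAAAAAAAAAAAAAAAAAAAAAAAA…AAAAAAAAAAAAAAAAAAAAAAAAAAAAAAAAAAAAAAAAAAAAAAAAAAAAAAAAAB  (len 129)
7) AAAAAAAAAAAAAAAAAAAAAAAAAAAAAAAAAAAAAAAAAAAAAAAAAAAAAAAAAA…AAAAAAAAAAAAAAAAAAAAAAAAAAAAAAAAAAAAAAAAAAAAAAAAAAAAAAAAAB  (len 257)
8) AAAAAAAAAAAAAAAAAAAAAAAAAAAAAAAAAAAAAAAAAAAAAAAAAAAAAAAAAA…AAAAAAAAAAAAAAAAAAAAAAAAAAAAAAAAAAAAAAAAAAAAAAAAAAAAAAAAAB  (len 513)
9) AAAAAAAAAAAAAAAAAAAAAAAAAAAAAAAAAAAAAAAAAAAAAAAAAAAAAAAAAA…AAAAAAAAAAAAAAAAAAAAAAAAAAAAAAAAAAAAAAAAAAAAAAAAAAAAAAAAAB  (len 1025)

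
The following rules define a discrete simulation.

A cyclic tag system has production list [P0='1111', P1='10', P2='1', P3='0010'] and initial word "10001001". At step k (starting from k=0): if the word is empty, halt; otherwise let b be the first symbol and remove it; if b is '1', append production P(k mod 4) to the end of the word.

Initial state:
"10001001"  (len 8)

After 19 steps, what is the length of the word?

[0] "10001001"  (len 8)
[1] "00010011111"  (len 11)
[2] "0010011111"  (len 10)
[3] "010011111"  (len 9)
[4] "10011111"  (len 8)
[5] "00111111111"  (len 11)
[6] "0111111111"  (len 10)
[7] "111111111"  (len 9)
[8] "111111110010"  (len 12)
[9] "111111100101111"  (len 15)
[10] "1111110010111110"  (len 16)
[11] "1111100101111101"  (len 16)
[12] "1111001011111010010"  (len 19)
[13] "1110010111110100101111"  (len 22)
[14] "11001011111010010111110"  (len 23)
[15] "10010111110100101111101"  (len 23)
[16] "00101111101001011111010010"  (len 26)
[17] "0101111101001011111010010"  (len 25)
[18] "101111101001011111010010"  (len 24)
[19] "011111010010111110100101"  (len 24)

24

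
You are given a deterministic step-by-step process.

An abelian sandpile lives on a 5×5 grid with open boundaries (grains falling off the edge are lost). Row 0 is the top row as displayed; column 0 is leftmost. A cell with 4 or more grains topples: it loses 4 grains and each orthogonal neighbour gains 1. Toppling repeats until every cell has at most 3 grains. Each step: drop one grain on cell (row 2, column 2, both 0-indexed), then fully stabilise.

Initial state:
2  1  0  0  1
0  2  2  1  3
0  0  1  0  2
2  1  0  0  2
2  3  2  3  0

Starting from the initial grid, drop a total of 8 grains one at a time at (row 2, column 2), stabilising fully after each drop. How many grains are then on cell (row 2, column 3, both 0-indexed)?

k=0  2  1  0  0  1
0  2  2  1  3
0  0  1  0  2
2  1  0  0  2
2  3  2  3  0
k=1  2  1  0  0  1
0  2  2  1  3
0  0  2  0  2
2  1  0  0  2
2  3  2  3  0
k=2  2  1  0  0  1
0  2  2  1  3
0  0  3  0  2
2  1  0  0  2
2  3  2  3  0
k=3  2  1  0  0  1
0  2  3  1  3
0  1  0  1  2
2  1  1  0  2
2  3  2  3  0
k=4  2  1  0  0  1
0  2  3  1  3
0  1  1  1  2
2  1  1  0  2
2  3  2  3  0
k=5  2  1  0  0  1
0  2  3  1  3
0  1  2  1  2
2  1  1  0  2
2  3  2  3  0
k=6  2  1  0  0  1
0  2  3  1  3
0  1  3  1  2
2  1  1  0  2
2  3  2  3  0
k=7  2  1  1  0  1
0  3  0  2  3
0  2  1  2  2
2  1  2  0  2
2  3  2  3  0
k=8  2  1  1  0  1
0  3  0  2  3
0  2  2  2  2
2  1  2  0  2
2  3  2  3  0

2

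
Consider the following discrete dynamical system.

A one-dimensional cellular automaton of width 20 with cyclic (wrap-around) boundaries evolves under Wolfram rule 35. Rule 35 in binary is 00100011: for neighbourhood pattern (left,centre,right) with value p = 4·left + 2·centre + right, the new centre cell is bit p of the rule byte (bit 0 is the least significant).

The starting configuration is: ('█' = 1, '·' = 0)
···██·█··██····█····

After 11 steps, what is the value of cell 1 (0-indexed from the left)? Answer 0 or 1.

0

t=0: ···██·█··██····█····
t=1: ███··█··█···███··███
t=2: ····█··█··██····█···
t=3: ████··█··█···███··██
t=4: ·····█··█··██····█··
t=5: █████··█··█···███··█
t=6: ······█··█··██····█·
t=7: ██████··█··█···███··
t=8: ·······█··█··██····█
t=9: ·██████··█··█···███·
t=10: █·······█··█··██····
t=11: ··██████··█··█···███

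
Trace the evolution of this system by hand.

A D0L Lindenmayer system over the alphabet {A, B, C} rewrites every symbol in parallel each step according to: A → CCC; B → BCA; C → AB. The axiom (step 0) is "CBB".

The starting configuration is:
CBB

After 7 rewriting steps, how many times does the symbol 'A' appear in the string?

0) CBB
1) ABBCABCA
2) CCCBCABCAABCCCBCAABCCC
3) ABABABBCAABCCCBCAABCCCCCCBCAABABABBCAABCCCCCCBCAABABAB
4) CCCBCACCCBCACCCBCABCAABCCCCCCBCAABABABBCAABCCCCCCBCAABABAB…CCCBCABCAABCCCCCCBCAABABABABABABBCAABCCCCCCBCACCCBCACCCBCA  (len 142)
5) ABABABBCAABCCCABABABBCAABCCCABABABBCAABCCCBCAABCCCCCCBCAAB…BCCCCCCBCAABABABABABABBCAABCCCABABABBCAABCCCABABABBCAABCCC  (len 358)
6) CCCBCACCCBCACCCBCABCAABCCCCCCBCAABABABCCCBCACCCBCACCCBCABC…BCAABCCCCCCBCAABABABCCCBCACCCBCACCCBCABCAABCCCCCCBCAABABAB  (len 926)
7) ABABABBCAABCCCABABABBCAABCCCABABABBCAABCCCBCAABCCCCCCBCAAB…AABCCCBCAABCCCCCCBCAABABABABABABBCAABCCCCCCBCACCCBCACCCBCA  (len 2358)

673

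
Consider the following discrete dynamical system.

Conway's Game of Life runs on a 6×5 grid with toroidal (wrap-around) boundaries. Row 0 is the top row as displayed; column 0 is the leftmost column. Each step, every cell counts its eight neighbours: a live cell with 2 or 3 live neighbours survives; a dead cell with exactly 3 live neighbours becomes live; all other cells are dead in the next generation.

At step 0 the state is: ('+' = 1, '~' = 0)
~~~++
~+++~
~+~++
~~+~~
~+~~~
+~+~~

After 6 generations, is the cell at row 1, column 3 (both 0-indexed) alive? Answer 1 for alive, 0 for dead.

1

gen 0: ~~~++
~+++~
~+~++
~~+~~
~+~~~
+~+~~
gen 1: +~~~+
~+~~~
++~~+
++++~
~++~~
+++++
gen 2: ~~~~~
~+~~~
~~~++
~~~+~
~~~~~
~~~~~
gen 3: ~~~~~
~~~~~
~~+++
~~~++
~~~~~
~~~~~
gen 4: ~~~~~
~~~+~
~~+~+
~~+~+
~~~~~
~~~~~
gen 5: ~~~~~
~~~+~
~~+~+
~~~~~
~~~~~
~~~~~
gen 6: ~~~~~
~~~+~
~~~+~
~~~~~
~~~~~
~~~~~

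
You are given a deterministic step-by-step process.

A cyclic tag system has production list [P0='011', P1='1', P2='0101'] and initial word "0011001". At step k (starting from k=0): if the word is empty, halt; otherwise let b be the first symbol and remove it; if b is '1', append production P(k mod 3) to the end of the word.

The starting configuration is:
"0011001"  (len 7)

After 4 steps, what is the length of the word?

gen 0: "0011001"  (len 7)
gen 1: "011001"  (len 6)
gen 2: "11001"  (len 5)
gen 3: "10010101"  (len 8)
gen 4: "0010101011"  (len 10)

10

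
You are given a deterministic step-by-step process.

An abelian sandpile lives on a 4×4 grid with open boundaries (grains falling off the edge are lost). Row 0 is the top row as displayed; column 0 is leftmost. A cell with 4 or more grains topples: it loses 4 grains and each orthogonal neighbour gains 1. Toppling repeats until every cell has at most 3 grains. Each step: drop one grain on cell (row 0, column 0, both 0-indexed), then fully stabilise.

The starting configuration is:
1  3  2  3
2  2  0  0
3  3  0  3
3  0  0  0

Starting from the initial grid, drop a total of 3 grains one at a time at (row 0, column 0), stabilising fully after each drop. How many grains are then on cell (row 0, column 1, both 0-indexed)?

0

[0] 1  3  2  3
2  2  0  0
3  3  0  3
3  0  0  0
[1] 2  3  2  3
2  2  0  0
3  3  0  3
3  0  0  0
[2] 3  3  2  3
2  2  0  0
3  3  0  3
3  0  0  0
[3] 1  0  3  3
3  3  0  0
3  3  0  3
3  0  0  0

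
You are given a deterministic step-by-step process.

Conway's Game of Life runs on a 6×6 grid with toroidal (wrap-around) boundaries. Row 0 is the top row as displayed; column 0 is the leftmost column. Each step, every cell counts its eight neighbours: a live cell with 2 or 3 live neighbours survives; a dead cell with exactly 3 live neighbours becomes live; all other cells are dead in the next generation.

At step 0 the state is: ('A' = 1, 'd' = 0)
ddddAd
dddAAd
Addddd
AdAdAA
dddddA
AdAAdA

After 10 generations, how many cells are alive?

k=0  ddddAd
dddAAd
Addddd
AdAdAA
dddddA
AdAAdA
k=1  ddAddd
dddAAA
AAdddd
AAddAd
ddAddd
AddAdA
k=2  AdAddd
AAAAAA
dAAAdd
AdAddA
ddAAAd
dAAAdd
k=3  dddddd
ddddAA
dddddd
AddddA
AdddAA
ddddAd
k=4  ddddAA
dddddd
AdddAd
AdddAd
AdddAd
ddddAd
k=5  ddddAA
ddddAd
dddddd
AAdAAd
dddAAd
dddAAd
k=6  dddddA
ddddAA
dddAAA
ddAAAA
dddddd
dddddd
k=7  ddddAA
AddAdd
AdAddd
ddAddA
dddAAd
dddddd
k=8  ddddAA
AAdAAd
AdAAdA
dAAdAA
dddAAd
dddAdA
k=9  ddAddd
dAdddd
dddddd
dAdddd
Addddd
dddAdA
k=10  ddAddd
dddddd
dddddd
dddddd
Addddd
dddddd

2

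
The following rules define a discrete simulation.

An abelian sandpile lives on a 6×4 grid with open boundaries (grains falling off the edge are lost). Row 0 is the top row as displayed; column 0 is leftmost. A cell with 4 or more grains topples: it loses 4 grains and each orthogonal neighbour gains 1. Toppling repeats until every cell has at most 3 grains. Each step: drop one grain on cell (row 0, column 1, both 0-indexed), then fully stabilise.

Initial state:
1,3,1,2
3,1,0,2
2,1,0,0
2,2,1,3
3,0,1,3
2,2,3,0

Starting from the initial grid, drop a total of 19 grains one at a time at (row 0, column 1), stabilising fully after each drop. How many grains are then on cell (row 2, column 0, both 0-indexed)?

3

[0] 1,3,1,2
3,1,0,2
2,1,0,0
2,2,1,3
3,0,1,3
2,2,3,0
[1] 2,0,2,2
3,2,0,2
2,1,0,0
2,2,1,3
3,0,1,3
2,2,3,0
[2] 2,1,2,2
3,2,0,2
2,1,0,0
2,2,1,3
3,0,1,3
2,2,3,0
[3] 2,2,2,2
3,2,0,2
2,1,0,0
2,2,1,3
3,0,1,3
2,2,3,0
[4] 2,3,2,2
3,2,0,2
2,1,0,0
2,2,1,3
3,0,1,3
2,2,3,0
[5] 3,0,3,2
3,3,0,2
2,1,0,0
2,2,1,3
3,0,1,3
2,2,3,0
[6] 3,1,3,2
3,3,0,2
2,1,0,0
2,2,1,3
3,0,1,3
2,2,3,0
[7] 3,2,3,2
3,3,0,2
2,1,0,0
2,2,1,3
3,0,1,3
2,2,3,0
[8] 3,3,3,2
3,3,0,2
2,1,0,0
2,2,1,3
3,0,1,3
2,2,3,0
[9] 1,3,0,3
1,1,2,2
3,2,0,0
2,2,1,3
3,0,1,3
2,2,3,0
[10] 2,0,1,3
1,2,2,2
3,2,0,0
2,2,1,3
3,0,1,3
2,2,3,0
[11] 2,1,1,3
1,2,2,2
3,2,0,0
2,2,1,3
3,0,1,3
2,2,3,0
[12] 2,2,1,3
1,2,2,2
3,2,0,0
2,2,1,3
3,0,1,3
2,2,3,0
[13] 2,3,1,3
1,2,2,2
3,2,0,0
2,2,1,3
3,0,1,3
2,2,3,0
[14] 3,0,2,3
1,3,2,2
3,2,0,0
2,2,1,3
3,0,1,3
2,2,3,0
[15] 3,1,2,3
1,3,2,2
3,2,0,0
2,2,1,3
3,0,1,3
2,2,3,0
[16] 3,2,2,3
1,3,2,2
3,2,0,0
2,2,1,3
3,0,1,3
2,2,3,0
[17] 3,3,2,3
1,3,2,2
3,2,0,0
2,2,1,3
3,0,1,3
2,2,3,0
[18] 0,2,3,3
3,0,3,2
3,3,0,0
2,2,1,3
3,0,1,3
2,2,3,0
[19] 0,3,3,3
3,0,3,2
3,3,0,0
2,2,1,3
3,0,1,3
2,2,3,0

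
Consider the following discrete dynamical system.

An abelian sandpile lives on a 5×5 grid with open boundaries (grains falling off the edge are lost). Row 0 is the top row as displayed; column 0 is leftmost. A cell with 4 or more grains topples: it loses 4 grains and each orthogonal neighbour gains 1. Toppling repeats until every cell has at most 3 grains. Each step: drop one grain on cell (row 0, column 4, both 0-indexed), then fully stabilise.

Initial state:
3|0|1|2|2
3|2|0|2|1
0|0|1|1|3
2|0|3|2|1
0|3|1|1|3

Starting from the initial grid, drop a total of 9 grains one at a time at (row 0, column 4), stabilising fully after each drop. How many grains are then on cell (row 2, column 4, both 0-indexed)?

t=0: 3|0|1|2|2
3|2|0|2|1
0|0|1|1|3
2|0|3|2|1
0|3|1|1|3
t=1: 3|0|1|2|3
3|2|0|2|1
0|0|1|1|3
2|0|3|2|1
0|3|1|1|3
t=2: 3|0|1|3|0
3|2|0|2|2
0|0|1|1|3
2|0|3|2|1
0|3|1|1|3
t=3: 3|0|1|3|1
3|2|0|2|2
0|0|1|1|3
2|0|3|2|1
0|3|1|1|3
t=4: 3|0|1|3|2
3|2|0|2|2
0|0|1|1|3
2|0|3|2|1
0|3|1|1|3
t=5: 3|0|1|3|3
3|2|0|2|2
0|0|1|1|3
2|0|3|2|1
0|3|1|1|3
t=6: 3|0|2|0|1
3|2|0|3|3
0|0|1|1|3
2|0|3|2|1
0|3|1|1|3
t=7: 3|0|2|0|2
3|2|0|3|3
0|0|1|1|3
2|0|3|2|1
0|3|1|1|3
t=8: 3|0|2|0|3
3|2|0|3|3
0|0|1|1|3
2|0|3|2|1
0|3|1|1|3
t=9: 3|0|2|2|1
3|2|1|0|2
0|0|1|3|0
2|0|3|2|2
0|3|1|1|3

0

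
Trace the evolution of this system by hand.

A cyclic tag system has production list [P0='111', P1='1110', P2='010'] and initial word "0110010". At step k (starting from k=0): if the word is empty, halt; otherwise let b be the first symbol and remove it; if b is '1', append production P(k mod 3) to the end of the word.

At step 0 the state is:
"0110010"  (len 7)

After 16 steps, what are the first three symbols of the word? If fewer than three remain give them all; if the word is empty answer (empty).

011

t=0: "0110010"  (len 7)
t=1: "110010"  (len 6)
t=2: "100101110"  (len 9)
t=3: "00101110010"  (len 11)
t=4: "0101110010"  (len 10)
t=5: "101110010"  (len 9)
t=6: "01110010010"  (len 11)
t=7: "1110010010"  (len 10)
t=8: "1100100101110"  (len 13)
t=9: "100100101110010"  (len 15)
t=10: "00100101110010111"  (len 17)
t=11: "0100101110010111"  (len 16)
t=12: "100101110010111"  (len 15)
t=13: "00101110010111111"  (len 17)
t=14: "0101110010111111"  (len 16)
t=15: "101110010111111"  (len 15)
t=16: "01110010111111111"  (len 17)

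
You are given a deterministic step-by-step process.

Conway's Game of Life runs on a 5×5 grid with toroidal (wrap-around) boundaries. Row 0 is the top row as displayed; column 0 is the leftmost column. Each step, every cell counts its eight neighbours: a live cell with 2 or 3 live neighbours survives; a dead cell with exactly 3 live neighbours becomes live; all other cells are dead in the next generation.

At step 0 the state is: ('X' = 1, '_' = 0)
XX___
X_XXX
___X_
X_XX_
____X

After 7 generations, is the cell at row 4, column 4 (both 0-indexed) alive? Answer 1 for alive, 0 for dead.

step 0: XX___
X_XXX
___X_
X_XX_
____X
step 1: _XX__
X_XX_
X____
__XX_
__XXX
step 2: X____
X_XXX
_____
_XX__
____X
step 3: XX___
XX_XX
X___X
_____
XX___
step 4: _____
__XX_
_X_X_
_X__X
XX___
step 5: _XX__
__XX_
XX_XX
_X__X
XX___
step 6: X__X_
_____
_X___
___X_
_____
step 7: _____
_____
_____
_____
____X

1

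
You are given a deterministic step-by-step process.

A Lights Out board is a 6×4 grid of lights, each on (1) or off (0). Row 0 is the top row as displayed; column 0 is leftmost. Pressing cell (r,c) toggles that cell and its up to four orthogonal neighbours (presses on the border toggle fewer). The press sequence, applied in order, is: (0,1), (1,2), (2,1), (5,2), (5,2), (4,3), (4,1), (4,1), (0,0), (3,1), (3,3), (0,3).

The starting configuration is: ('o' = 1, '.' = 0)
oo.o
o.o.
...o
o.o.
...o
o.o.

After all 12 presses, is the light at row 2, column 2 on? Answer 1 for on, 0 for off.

t=0: oo.o
o.o.
...o
o.o.
...o
o.o.
t=1: ..oo
ooo.
...o
o.o.
...o
o.o.
t=2: ...o
o..o
..oo
o.o.
...o
o.o.
t=3: ...o
oo.o
oo.o
ooo.
...o
o.o.
t=4: ...o
oo.o
oo.o
ooo.
..oo
oo.o
t=5: ...o
oo.o
oo.o
ooo.
...o
o.o.
t=6: ...o
oo.o
oo.o
oooo
..o.
o.oo
t=7: ...o
oo.o
oo.o
o.oo
oo..
oooo
t=8: ...o
oo.o
oo.o
oooo
..o.
o.oo
t=9: oo.o
.o.o
oo.o
oooo
..o.
o.oo
t=10: oo.o
.o.o
o..o
...o
.oo.
o.oo
t=11: oo.o
.o.o
o...
..o.
.ooo
o.oo
t=12: ooo.
.o..
o...
..o.
.ooo
o.oo

0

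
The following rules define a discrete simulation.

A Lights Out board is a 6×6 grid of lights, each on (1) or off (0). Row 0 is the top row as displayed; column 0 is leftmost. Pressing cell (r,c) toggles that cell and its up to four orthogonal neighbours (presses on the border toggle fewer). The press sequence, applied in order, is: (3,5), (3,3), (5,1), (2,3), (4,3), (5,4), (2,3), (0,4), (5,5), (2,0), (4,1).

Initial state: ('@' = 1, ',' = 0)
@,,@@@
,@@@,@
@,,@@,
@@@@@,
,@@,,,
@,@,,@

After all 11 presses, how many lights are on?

0) @,,@@@
,@@@,@
@,,@@,
@@@@@,
,@@,,,
@,@,,@
1) @,,@@@
,@@@,@
@,,@@@
@@@@,@
,@@,,@
@,@,,@
2) @,,@@@
,@@@,@
@,,,@@
@@,,@@
,@@@,@
@,@,,@
3) @,,@@@
,@@@,@
@,,,@@
@@,,@@
,,@@,@
,@,,,@
4) @,,@@@
,@@,,@
@,@@,@
@@,@@@
,,@@,@
,@,,,@
5) @,,@@@
,@@,,@
@,@@,@
@@,,@@
,,,,@@
,@,@,@
6) @,,@@@
,@@,,@
@,@@,@
@@,,@@
,,,,,@
,@,,@,
7) @,,@@@
,@@@,@
@,,,@@
@@,@@@
,,,,,@
,@,,@,
8) @,,,,,
,@@@@@
@,,,@@
@@,@@@
,,,,,@
,@,,@,
9) @,,,,,
,@@@@@
@,,,@@
@@,@@@
,,,,,,
,@,,,@
10) @,,,,,
@@@@@@
,@,,@@
,@,@@@
,,,,,,
,@,,,@
11) @,,,,,
@@@@@@
,@,,@@
,,,@@@
@@@,,,
,,,,,@

17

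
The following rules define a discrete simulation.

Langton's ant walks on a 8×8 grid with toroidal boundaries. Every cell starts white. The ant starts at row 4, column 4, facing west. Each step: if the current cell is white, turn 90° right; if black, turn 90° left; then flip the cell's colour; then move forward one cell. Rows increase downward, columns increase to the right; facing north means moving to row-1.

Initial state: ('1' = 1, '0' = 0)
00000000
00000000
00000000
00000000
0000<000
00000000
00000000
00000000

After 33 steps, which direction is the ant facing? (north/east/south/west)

k=0  00000000
00000000
00000000
00000000
0000<000
00000000
00000000
00000000
k=1  00000000
00000000
00000000
0000^000
00001000
00000000
00000000
00000000
k=2  00000000
00000000
00000000
00001>00
00001000
00000000
00000000
00000000
k=3  00000000
00000000
00000000
00001100
00001v00
00000000
00000000
00000000
k=4  00000000
00000000
00000000
00001100
0000<100
00000000
00000000
00000000
k=5  00000000
00000000
00000000
00001100
00000100
0000v000
00000000
00000000
k=6  00000000
00000000
00000000
00001100
00000100
000<1000
00000000
00000000
k=7  00000000
00000000
00000000
00001100
000^0100
00011000
00000000
00000000
k=8  00000000
00000000
00000000
00001100
0001>100
00011000
00000000
00000000
k=9  00000000
00000000
00000000
00001100
00011100
0001v000
00000000
00000000
k=10  00000000
00000000
00000000
00001100
00011100
00010>00
00000000
00000000
k=11  00000000
00000000
00000000
00001100
00011100
00010100
00000v00
00000000
k=12  00000000
00000000
00000000
00001100
00011100
00010100
0000<100
00000000
k=13  00000000
00000000
00000000
00001100
00011100
0001^100
00001100
00000000
k=14  00000000
00000000
00000000
00001100
00011100
00011>00
00001100
00000000
k=15  00000000
00000000
00000000
00001100
00011^00
00011000
00001100
00000000
k=16  00000000
00000000
00000000
00001100
0001<000
00011000
00001100
00000000
k=17  00000000
00000000
00000000
00001100
00010000
0001v000
00001100
00000000
k=18  00000000
00000000
00000000
00001100
00010000
00010>00
00001100
00000000
k=19  00000000
00000000
00000000
00001100
00010000
00010100
00001v00
00000000
k=20  00000000
00000000
00000000
00001100
00010000
00010100
000010>0
00000000
k=21  00000000
00000000
00000000
00001100
00010000
00010100
00001010
000000v0
k=22  00000000
00000000
00000000
00001100
00010000
00010100
00001010
00000<10
k=23  00000000
00000000
00000000
00001100
00010000
00010100
00001^10
00000110
k=24  00000000
00000000
00000000
00001100
00010000
00010100
000011>0
00000110
k=25  00000000
00000000
00000000
00001100
00010000
000101^0
00001100
00000110
k=26  00000000
00000000
00000000
00001100
00010000
0001011>
00001100
00000110
k=27  00000000
00000000
00000000
00001100
00010000
00010111
0000110v
00000110
k=28  00000000
00000000
00000000
00001100
00010000
00010111
000011<1
00000110
k=29  00000000
00000000
00000000
00001100
00010000
000101^1
00001111
00000110
k=30  00000000
00000000
00000000
00001100
00010000
00010<01
00001111
00000110
k=31  00000000
00000000
00000000
00001100
00010000
00010001
00001v11
00000110
k=32  00000000
00000000
00000000
00001100
00010000
00010001
000010>1
00000110
k=33  00000000
00000000
00000000
00001100
00010000
000100^1
00001001
00000110

north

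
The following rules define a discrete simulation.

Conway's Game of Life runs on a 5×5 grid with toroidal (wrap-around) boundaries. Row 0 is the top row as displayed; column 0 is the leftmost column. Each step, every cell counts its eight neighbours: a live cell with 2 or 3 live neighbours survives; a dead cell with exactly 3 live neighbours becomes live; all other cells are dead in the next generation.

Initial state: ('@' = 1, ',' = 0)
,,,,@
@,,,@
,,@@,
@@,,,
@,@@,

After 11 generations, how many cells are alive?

4

k=0  ,,,,@
@,,,@
,,@@,
@@,,,
@,@@,
k=1  ,@,,,
@,,,@
,,@@,
@,,,,
@,@@,
k=2  ,@@@,
@@@@@
@@,@,
,,,,,
@,@,@
k=3  ,,,,,
,,,,,
,,,@,
,,@@,
@,@,@
k=4  ,,,,,
,,,,,
,,@@,
,@@,,
,@@,@
k=5  ,,,,,
,,,,,
,@@@,
@,,,,
@@@@,
k=6  ,@@,,
,,@,,
,@@,,
@,,,,
@@@,@
k=7  ,,,,,
,,,@,
,@@,,
,,,@@
,,@@@
k=8  ,,@,@
,,@,,
,,@,@
@@,,@
,,@,@
k=9  ,@@,,
,@@,,
,,@,@
,@@,@
,,@,@
k=10  @,,,,
@,,,,
,,,,,
,@@,@
,,,,,
k=11  ,,,,,
,,,,,
@@,,,
,,,,,
@@,,,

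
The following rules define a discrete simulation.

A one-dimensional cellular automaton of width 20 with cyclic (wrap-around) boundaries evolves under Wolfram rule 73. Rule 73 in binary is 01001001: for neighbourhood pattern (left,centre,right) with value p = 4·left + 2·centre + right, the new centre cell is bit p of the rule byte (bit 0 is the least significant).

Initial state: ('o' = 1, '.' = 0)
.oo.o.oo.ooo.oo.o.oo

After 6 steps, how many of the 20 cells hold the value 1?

13

gen 0: .oo.o.oo.ooo.oo.o.oo
gen 1: .oo...oo.o.o.oo...oo
gen 2: .oo.o.oo.....oo.o.oo
gen 3: .oo...oo.ooo.oo...oo
gen 4: .oo.o.oo.o.o.oo.o.oo
gen 5: .oo...oo.....oo...oo
gen 6: .oo.o.oo.ooo.oo.o.oo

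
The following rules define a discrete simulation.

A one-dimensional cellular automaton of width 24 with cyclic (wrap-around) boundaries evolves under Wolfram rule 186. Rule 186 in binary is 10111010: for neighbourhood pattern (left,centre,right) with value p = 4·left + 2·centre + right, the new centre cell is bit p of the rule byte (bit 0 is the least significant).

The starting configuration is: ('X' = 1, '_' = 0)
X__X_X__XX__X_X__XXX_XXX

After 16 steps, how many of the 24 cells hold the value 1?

17

t=0: X__X_X__XX__X_X__XXX_XXX
t=1: _XX_X_XXX_XX_X_XXXX_XXXX
t=2: XX_X_XXX_XX_X_XXXX_XXXX_
t=3: X_X_XXX_XX_X_XXXX_XXXX_X
t=4: _X_XXX_XX_X_XXXX_XXXX_XX
t=5: X_XXX_XX_X_XXXX_XXXX_XX_
t=6: _XXX_XX_X_XXXX_XXXX_XX_X
t=7: XXX_XX_X_XXXX_XXXX_XX_X_
t=8: XX_XX_X_XXXX_XXXX_XX_X_X
t=9: X_XX_X_XXXX_XXXX_XX_X_XX
t=10: _XX_X_XXXX_XXXX_XX_X_XXX
t=11: XX_X_XXXX_XXXX_XX_X_XXX_
t=12: X_X_XXXX_XXXX_XX_X_XXX_X
t=13: _X_XXXX_XXXX_XX_X_XXX_XX
t=14: X_XXXX_XXXX_XX_X_XXX_XX_
t=15: _XXXX_XXXX_XX_X_XXX_XX_X
t=16: XXXX_XXXX_XX_X_XXX_XX_X_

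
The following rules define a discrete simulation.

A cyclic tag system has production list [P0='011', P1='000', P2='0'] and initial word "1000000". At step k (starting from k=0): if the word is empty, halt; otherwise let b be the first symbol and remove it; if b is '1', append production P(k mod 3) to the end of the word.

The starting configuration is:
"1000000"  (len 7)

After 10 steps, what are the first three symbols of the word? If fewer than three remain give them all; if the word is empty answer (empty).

gen 0: "1000000"  (len 7)
gen 1: "000000011"  (len 9)
gen 2: "00000011"  (len 8)
gen 3: "0000011"  (len 7)
gen 4: "000011"  (len 6)
gen 5: "00011"  (len 5)
gen 6: "0011"  (len 4)
gen 7: "011"  (len 3)
gen 8: "11"  (len 2)
gen 9: "10"  (len 2)
gen 10: "0011"  (len 4)

001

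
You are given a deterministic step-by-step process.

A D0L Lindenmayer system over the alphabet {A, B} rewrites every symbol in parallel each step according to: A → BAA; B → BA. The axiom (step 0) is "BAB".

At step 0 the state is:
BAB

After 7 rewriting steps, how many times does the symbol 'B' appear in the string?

0) BAB
1) BABAABA
2) BABAABABAABAABABAA
3) BABAABABAABAABABAABABAABAABABAABAABABAABABAABAA
4) BABAABABAABAABABAABABAABAABABAABAABABAABABAABAABABAABABAAB…BAABABAABABAABAABABAABAABABAABABAABAABABAABABAABAABABAABAA  (len 123)
5) BABAABABAABAABABAABABAABAABABAABAABABAABABAABAABABAABABAAB…BAABABAABABAABAABABAABABAABAABABAABAABABAABABAABAABABAABAA  (len 322)
6) BABAABABAABAABABAABABAABAABABAABAABABAABABAABAABABAABABAAB…BAABABAABABAABAABABAABABAABAABABAABAABABAABABAABAABABAABAA  (len 843)
7) BABAABABAABAABABAABABAABAABABAABAABABAABABAABAABABAABABAAB…BAABABAABABAABAABABAABABAABAABABAABAABABAABABAABAABABAABAA  (len 2207)

843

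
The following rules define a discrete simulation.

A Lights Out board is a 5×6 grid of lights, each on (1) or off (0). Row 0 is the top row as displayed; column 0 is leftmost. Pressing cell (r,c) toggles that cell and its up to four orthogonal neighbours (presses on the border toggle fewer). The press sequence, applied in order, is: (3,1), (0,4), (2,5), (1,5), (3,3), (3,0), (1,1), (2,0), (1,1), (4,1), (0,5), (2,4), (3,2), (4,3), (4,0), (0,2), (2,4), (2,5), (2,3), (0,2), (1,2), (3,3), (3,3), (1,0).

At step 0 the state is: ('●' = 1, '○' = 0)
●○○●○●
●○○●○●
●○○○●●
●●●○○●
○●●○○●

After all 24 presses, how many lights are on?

13

0) ●○○●○●
●○○●○●
●○○○●●
●●●○○●
○●●○○●
1) ●○○●○●
●○○●○●
●●○○●●
○○○○○●
○○●○○●
2) ●○○○●○
●○○●●●
●●○○●●
○○○○○●
○○●○○●
3) ●○○○●○
●○○●●○
●●○○○○
○○○○○○
○○●○○●
4) ●○○○●●
●○○●○●
●●○○○●
○○○○○○
○○●○○●
5) ●○○○●●
●○○●○●
●●○●○●
○○●●●○
○○●●○●
6) ●○○○●●
●○○●○●
○●○●○●
●●●●●○
●○●●○●
7) ●●○○●●
○●●●○●
○○○●○●
●●●●●○
●○●●○●
8) ●●○○●●
●●●●○●
●●○●○●
○●●●●○
●○●●○●
9) ●○○○●●
○○○●○●
●○○●○●
○●●●●○
●○●●○●
10) ●○○○●●
○○○●○●
●○○●○●
○○●●●○
○●○●○●
11) ●○○○○○
○○○●○○
●○○●○●
○○●●●○
○●○●○●
12) ●○○○○○
○○○●●○
●○○○●○
○○●●○○
○●○●○●
13) ●○○○○○
○○○●●○
●○●○●○
○●○○○○
○●●●○●
14) ●○○○○○
○○○●●○
●○●○●○
○●○●○○
○●○○●●
15) ●○○○○○
○○○●●○
●○●○●○
●●○●○○
●○○○●●
16) ●●●●○○
○○●●●○
●○●○●○
●●○●○○
●○○○●●
17) ●●●●○○
○○●●○○
●○●●○●
●●○●●○
●○○○●●
18) ●●●●○○
○○●●○●
●○●●●○
●●○●●●
●○○○●●
19) ●●●●○○
○○●○○●
●○○○○○
●●○○●●
●○○○●●
20) ●○○○○○
○○○○○●
●○○○○○
●●○○●●
●○○○●●
21) ●○●○○○
○●●●○●
●○●○○○
●●○○●●
●○○○●●
22) ●○●○○○
○●●●○●
●○●●○○
●●●●○●
●○○●●●
23) ●○●○○○
○●●●○●
●○●○○○
●●○○●●
●○○○●●
24) ○○●○○○
●○●●○●
○○●○○○
●●○○●●
●○○○●●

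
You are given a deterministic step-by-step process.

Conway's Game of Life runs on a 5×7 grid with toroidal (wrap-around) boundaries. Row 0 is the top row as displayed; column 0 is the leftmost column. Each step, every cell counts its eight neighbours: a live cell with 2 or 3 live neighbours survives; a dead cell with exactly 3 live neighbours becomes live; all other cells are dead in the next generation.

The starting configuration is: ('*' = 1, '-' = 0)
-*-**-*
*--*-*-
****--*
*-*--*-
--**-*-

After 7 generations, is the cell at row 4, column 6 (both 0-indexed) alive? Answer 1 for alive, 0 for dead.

0) -*-**-*
*--*-*-
****--*
*-*--*-
--**-*-
1) **----*
-----*-
---*-*-
*----*-
*----*-
2) **---*-
*---**-
-----*-
-----*-
-----*-
3) **---*-
**--**-
-----*-
----***
----**-
4) **-----
**--**-
*------
------*
*------
5) -------
-------
**---*-
*-----*
**----*
6) *------
-------
**-----
-----*-
-*----*
7) *------
**-----
-------
-*----*
*-----*

1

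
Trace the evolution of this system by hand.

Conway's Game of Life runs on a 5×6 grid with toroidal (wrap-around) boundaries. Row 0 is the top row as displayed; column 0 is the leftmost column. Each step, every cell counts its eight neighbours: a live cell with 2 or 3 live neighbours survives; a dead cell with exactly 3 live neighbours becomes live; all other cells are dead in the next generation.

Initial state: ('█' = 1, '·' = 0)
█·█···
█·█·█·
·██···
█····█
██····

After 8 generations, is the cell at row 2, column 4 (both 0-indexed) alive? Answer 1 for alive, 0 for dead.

t=0: █·█···
█·█·█·
·██···
█····█
██····
t=1: █·██··
█·█··█
··██··
··█··█
······
t=2: █·██·█
█···██
█·████
··██··
·███··
t=3: ······
······
█·█···
█····█
█·····
t=4: ······
······
██···█
█····█
█····█
t=5: ······
█·····
·█···█
····█·
█····█
t=6: █····█
█·····
█····█
····█·
·····█
t=7: █····█
·█····
█····█
█···█·
█···██
t=8: ·█··█·
·█····
██···█
·█··█·
·█··█·

0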